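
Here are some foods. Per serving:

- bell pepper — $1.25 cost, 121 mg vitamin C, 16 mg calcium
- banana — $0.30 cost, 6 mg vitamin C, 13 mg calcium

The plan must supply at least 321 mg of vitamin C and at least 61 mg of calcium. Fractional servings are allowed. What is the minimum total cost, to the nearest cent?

bell pepper only: max(321/121, 61/16) = 3.812 servings → $4.77.
banana only: max(321/6, 61/13) = 53.5 servings → $16.05.
bell pepper + banana with both tight: 2.578 servings and 1.52 servings → $3.68.
Cheapest feasible corner: $3.68.

$3.68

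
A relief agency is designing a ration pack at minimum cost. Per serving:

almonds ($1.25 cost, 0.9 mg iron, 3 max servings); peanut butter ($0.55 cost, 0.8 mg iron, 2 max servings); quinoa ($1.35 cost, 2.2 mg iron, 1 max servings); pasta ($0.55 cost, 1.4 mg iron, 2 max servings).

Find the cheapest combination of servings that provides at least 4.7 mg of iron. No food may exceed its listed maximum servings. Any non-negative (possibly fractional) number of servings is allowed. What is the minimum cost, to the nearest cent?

$2.27

Cost per mg of iron: pasta $0.3929, quinoa $0.6136, peanut butter $0.6875, almonds $1.3889.
Take 2 servings of pasta: +2.8 mg iron for $1.10 (total $1.10, still need 1.9 mg).
Take 0.8636 servings of quinoa: +1.9 mg iron for $1.17 (total $2.27, still need 0.0 mg).
Filling from the cheapest source first is optimal under one linear minimum: $2.27.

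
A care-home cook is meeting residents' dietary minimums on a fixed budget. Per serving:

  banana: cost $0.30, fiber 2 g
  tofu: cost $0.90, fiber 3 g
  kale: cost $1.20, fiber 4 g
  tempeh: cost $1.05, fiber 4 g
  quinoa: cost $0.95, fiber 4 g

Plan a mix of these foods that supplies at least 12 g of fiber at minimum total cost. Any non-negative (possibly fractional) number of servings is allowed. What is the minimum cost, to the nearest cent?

Cost per g of fiber: banana $0.1500, quinoa $0.2375, tempeh $0.2625, tofu $0.3000, kale $0.3000.
With no serving limits, use only banana: 12 g / 2 g = 6 servings × $0.30 = $1.80.

$1.80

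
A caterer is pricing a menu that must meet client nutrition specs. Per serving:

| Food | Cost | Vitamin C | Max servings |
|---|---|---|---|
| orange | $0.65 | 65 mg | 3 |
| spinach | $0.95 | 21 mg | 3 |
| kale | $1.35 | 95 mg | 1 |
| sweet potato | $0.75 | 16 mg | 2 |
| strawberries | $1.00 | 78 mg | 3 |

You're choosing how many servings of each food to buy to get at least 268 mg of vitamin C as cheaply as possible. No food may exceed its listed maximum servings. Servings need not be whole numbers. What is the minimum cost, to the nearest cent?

Cost per mg of vitamin C: orange $0.0100, strawberries $0.0128, kale $0.0142, spinach $0.0452, sweet potato $0.0469.
Take 3 servings of orange: +195.0 mg vitamin C for $1.95 (total $1.95, still need 73.0 mg).
Take 0.9359 servings of strawberries: +73.0 mg vitamin C for $0.94 (total $2.89, still need 0.0 mg).
Greedy by cheapest-per-mg is optimal for a single linear constraint, so the minimum cost is $2.89.

$2.89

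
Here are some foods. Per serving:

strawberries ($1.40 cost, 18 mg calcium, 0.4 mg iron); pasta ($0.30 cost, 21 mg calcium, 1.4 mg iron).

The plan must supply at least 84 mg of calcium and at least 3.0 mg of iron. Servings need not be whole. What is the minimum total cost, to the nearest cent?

This is a tiny linear program; its minimum lies at a vertex of the feasible set. List the vertices and price them.
strawberries only: max(84/18, 3.0/0.4) = 7.5 servings → $10.50.
pasta only: max(84/21, 3.0/1.4) = 4 servings → $1.20.
strawberries + pasta with both tight: 3.25 servings and 1.214 servings → $4.91.
Cheapest feasible corner: $1.20.

$1.20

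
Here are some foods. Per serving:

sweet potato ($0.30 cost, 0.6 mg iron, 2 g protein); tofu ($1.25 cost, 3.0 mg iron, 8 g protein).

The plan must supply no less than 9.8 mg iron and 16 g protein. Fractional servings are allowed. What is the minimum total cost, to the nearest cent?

$4.08

For a min-cost LP with two ≥-constraints, a basic feasible solution has at most two positive variables.
sweet potato only: max(9.8/0.6, 16/2) = 16.33 servings → $4.90.
tofu only: max(9.8/3.0, 16/8) = 3.267 servings → $4.08.
sweet potato + tofu: intersection lies outside the first quadrant.
The minimum over all feasible corners is $4.08.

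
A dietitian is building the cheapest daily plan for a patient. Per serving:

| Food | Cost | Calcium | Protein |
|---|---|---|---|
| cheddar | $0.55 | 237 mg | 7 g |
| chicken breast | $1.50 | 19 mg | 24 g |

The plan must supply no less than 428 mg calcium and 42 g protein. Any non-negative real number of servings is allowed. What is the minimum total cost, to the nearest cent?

$2.82

This is a tiny linear program; its minimum lies at a vertex of the feasible set. List the vertices and price them.
cheddar only: max(428/237, 42/7) = 6 servings → $3.30.
chicken breast only: max(428/19, 42/24) = 22.53 servings → $33.79.
cheddar + chicken breast with both tight: 1.705 servings and 1.253 servings → $2.82.
The minimum over all feasible corners is $2.82.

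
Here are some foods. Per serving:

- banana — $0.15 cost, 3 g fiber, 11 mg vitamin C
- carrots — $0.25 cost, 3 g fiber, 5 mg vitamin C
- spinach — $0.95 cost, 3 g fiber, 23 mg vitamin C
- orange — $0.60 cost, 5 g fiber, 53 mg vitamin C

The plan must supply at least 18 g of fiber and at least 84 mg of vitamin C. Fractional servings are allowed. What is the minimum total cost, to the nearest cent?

Check every corner: each single food scaled to meet both minima, and each pair solved so both constraints bind.
banana only: max(18/3, 84/11) = 7.636 servings → $1.15.
carrots only: max(18/3, 84/5) = 16.8 servings → $4.20.
spinach only: max(18/3, 84/23) = 6 servings → $5.70.
orange only: max(18/5, 84/53) = 3.6 servings → $2.16.
banana + carrots with both targets exact would need a negative amount; discard.
banana + spinach with both tight: 4.5 servings and 1.5 servings → $2.10.
banana + orange with both tight: 5.135 servings and 0.5192 servings → $1.08.
carrots + spinach with both tight: 3 servings and 3 servings → $3.60.
carrots + orange with both tight: 3.985 servings and 1.209 servings → $1.72.
spinach + orange: intersection lies outside the first quadrant.
Cheapest feasible corner: $1.08.

$1.08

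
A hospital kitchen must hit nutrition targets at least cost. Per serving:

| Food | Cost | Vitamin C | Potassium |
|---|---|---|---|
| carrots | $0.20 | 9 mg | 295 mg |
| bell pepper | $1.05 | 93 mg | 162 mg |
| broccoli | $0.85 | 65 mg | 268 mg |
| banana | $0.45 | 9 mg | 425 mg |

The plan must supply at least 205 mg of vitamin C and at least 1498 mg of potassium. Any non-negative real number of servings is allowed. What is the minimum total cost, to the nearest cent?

Compare the cost at each extreme point of the feasible region.
carrots only: max(205/9, 1498/295) = 22.78 servings → $4.56.
bell pepper only: max(205/93, 1498/162) = 9.247 servings → $9.71.
broccoli only: max(205/65, 1498/268) = 5.59 servings → $4.75.
banana only: max(205/9, 1498/425) = 22.78 servings → $10.25.
carrots + bell pepper with both tight: 4.085 servings and 1.809 servings → $2.72.
carrots + broccoli with both tight: 2.531 servings and 2.803 servings → $2.89.
carrots + banana with both targets exact would need a negative amount; discard.
bell pepper + broccoli: the both-tight solution has a negative serving — not a feasible corner.
bell pepper + banana with both tight: 1.935 servings and 2.787 servings → $3.29.
broccoli + banana with both tight: 2.921 servings and 1.683 servings → $3.24.
The minimum over all feasible corners is $2.72.

$2.72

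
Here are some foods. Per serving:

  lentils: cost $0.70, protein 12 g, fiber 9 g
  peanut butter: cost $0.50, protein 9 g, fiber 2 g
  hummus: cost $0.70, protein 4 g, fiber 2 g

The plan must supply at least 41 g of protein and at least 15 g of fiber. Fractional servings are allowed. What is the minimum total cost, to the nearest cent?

$2.31

This is a tiny linear program; its minimum lies at a vertex of the feasible set. List the vertices and price them.
lentils only: max(41/12, 15/9) = 3.417 servings → $2.39.
peanut butter only: max(41/9, 15/2) = 7.5 servings → $3.75.
hummus only: max(41/4, 15/2) = 10.25 servings → $7.17.
lentils + peanut butter with both tight: 0.9298 servings and 3.316 servings → $2.31.
lentils + hummus with both targets exact would need a negative amount; discard.
peanut butter + hummus with both tight: 2.2 servings and 5.3 servings → $4.81.
The minimum over all feasible corners is $2.31.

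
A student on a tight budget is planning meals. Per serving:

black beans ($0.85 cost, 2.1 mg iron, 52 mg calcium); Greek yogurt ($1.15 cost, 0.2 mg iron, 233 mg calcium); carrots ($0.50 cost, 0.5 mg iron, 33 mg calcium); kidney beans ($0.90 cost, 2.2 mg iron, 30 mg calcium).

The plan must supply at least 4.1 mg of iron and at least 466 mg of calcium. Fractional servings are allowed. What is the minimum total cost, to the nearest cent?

With two linear requirements the optimum uses one or two foods; enumerate the corners.
black beans only: max(4.1/2.1, 466/52) = 8.962 servings → $7.62.
Greek yogurt only: max(4.1/0.2, 466/233) = 20.5 servings → $23.57.
carrots only: max(4.1/0.5, 466/33) = 14.12 servings → $7.06.
kidney beans only: max(4.1/2.2, 466/30) = 15.53 servings → $13.98.
black beans + Greek yogurt with both tight: 1.8 servings and 1.598 servings → $3.37.
black beans + carrots: intersection lies outside the first quadrant.
black beans + kidney beans: intersection lies outside the first quadrant.
Greek yogurt + carrots with both tight: 0.889 servings and 7.844 servings → $4.94.
Greek yogurt + kidney beans with both tight: 1.781 servings and 1.702 servings → $3.58.
carrots + kidney beans with both targets exact would need a negative amount; discard.
The minimum over all feasible corners is $3.37.

$3.37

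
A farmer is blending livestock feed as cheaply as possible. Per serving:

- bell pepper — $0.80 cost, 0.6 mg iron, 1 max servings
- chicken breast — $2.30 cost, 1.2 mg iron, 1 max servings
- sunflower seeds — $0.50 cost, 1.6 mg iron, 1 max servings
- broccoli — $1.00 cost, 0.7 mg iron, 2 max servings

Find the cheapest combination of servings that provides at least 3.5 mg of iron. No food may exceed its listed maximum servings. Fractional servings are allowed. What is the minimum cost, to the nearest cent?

$3.16

Cost per mg of iron: sunflower seeds $0.3125, bell pepper $1.3333, broccoli $1.4286, chicken breast $1.9167.
Take 1 serving of sunflower seeds: +1.6 mg iron for $0.50 (total $0.50, still need 1.9 mg).
Take 1 serving of bell pepper: +0.6 mg iron for $0.80 (total $1.30, still need 1.3 mg).
Take 1.857 servings of broccoli: +1.3 mg iron for $1.86 (total $3.16, still need 0.0 mg).
Greedy by cheapest-per-mg is optimal for a single linear constraint, so the minimum cost is $3.16.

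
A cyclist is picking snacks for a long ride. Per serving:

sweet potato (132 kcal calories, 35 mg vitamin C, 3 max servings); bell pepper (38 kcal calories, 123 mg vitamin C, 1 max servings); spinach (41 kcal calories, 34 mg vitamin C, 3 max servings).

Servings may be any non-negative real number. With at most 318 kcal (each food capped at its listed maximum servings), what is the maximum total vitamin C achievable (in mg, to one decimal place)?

Vitamin C per kcal: bell pepper 3.237, spinach 0.8293, sweet potato 0.2652.
Take 1 serving of bell pepper: uses 38 kcal, +123.0 mg vitamin C (running total 123.0 mg).
Take 3 servings of spinach: uses 123 kcal, +102.0 mg vitamin C (running total 225.0 mg).
Take 1.189 servings of sweet potato: uses 157 kcal, +41.6 mg vitamin C (running total 266.6 mg).
Filling greedily by vitamin C-per-kcal is optimal for one linear limit, giving 266.6 mg.

266.6 mg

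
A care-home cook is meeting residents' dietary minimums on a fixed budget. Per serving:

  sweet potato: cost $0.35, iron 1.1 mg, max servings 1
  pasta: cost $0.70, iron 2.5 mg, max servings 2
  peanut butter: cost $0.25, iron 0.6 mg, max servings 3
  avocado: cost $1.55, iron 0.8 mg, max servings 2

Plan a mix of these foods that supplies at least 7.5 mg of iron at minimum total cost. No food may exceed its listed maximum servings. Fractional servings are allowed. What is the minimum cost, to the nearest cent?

Cost per mg of iron: pasta $0.2800, sweet potato $0.3182, peanut butter $0.4167, avocado $1.9375.
Take 2 servings of pasta: +5.0 mg iron for $1.40 (total $1.40, still need 2.5 mg).
Take 1 serving of sweet potato: +1.1 mg iron for $0.35 (total $1.75, still need 1.4 mg).
Take 2.333 servings of peanut butter: +1.4 mg iron for $0.58 (total $2.33, still need 0.0 mg).
Filling from the cheapest source first is optimal under one linear minimum: $2.33.

$2.33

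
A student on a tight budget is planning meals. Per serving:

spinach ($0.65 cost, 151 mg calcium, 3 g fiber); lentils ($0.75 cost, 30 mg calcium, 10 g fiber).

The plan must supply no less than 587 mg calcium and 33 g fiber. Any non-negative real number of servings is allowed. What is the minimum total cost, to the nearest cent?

For a min-cost LP with two ≥-constraints, a basic feasible solution has at most two positive variables.
spinach only: max(587/151, 33/3) = 11 servings → $7.15.
lentils only: max(587/30, 33/10) = 19.57 servings → $14.68.
spinach + lentils with both tight: 3.437 servings and 2.269 servings → $3.94.
Cheapest feasible corner: $3.94.

$3.94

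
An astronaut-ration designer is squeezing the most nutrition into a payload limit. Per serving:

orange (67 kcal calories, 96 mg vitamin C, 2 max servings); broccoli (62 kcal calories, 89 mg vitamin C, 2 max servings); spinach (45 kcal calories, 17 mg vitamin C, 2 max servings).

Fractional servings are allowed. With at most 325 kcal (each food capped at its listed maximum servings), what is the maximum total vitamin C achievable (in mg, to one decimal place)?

395.3 mg

Vitamin C per kcal: broccoli 1.435, orange 1.433, spinach 0.3778.
Take 2 servings of broccoli: uses 124 kcal, +178.0 mg vitamin C (running total 178.0 mg).
Take 2 servings of orange: uses 134 kcal, +192.0 mg vitamin C (running total 370.0 mg).
Take 1.489 servings of spinach: uses 67 kcal, +25.3 mg vitamin C (running total 395.3 mg).
Greedy by best ratio exhausts the calories allowance optimally: 395.3 mg.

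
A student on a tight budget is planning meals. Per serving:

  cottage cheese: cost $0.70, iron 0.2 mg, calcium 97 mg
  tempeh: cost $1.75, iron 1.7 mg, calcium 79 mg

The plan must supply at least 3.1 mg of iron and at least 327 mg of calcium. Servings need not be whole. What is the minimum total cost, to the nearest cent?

For a min-cost LP with two ≥-constraints, a basic feasible solution has at most two positive variables.
cottage cheese only: max(3.1/0.2, 327/97) = 15.5 servings → $10.85.
tempeh only: max(3.1/1.7, 327/79) = 4.139 servings → $7.24.
cottage cheese + tempeh with both tight: 2.086 servings and 1.578 servings → $4.22.
The minimum over all feasible corners is $4.22.

$4.22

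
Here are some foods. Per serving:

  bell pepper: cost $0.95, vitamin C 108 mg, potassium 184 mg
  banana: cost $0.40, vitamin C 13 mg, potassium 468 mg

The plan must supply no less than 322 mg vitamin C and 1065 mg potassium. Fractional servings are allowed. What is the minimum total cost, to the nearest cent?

At the optimum either one food covers both requirements or two foods hit both targets exactly; no other combination can be cheaper.
bell pepper only: max(322/108, 1065/184) = 5.788 servings → $5.50.
banana only: max(322/13, 1065/468) = 24.77 servings → $9.91.
bell pepper + banana with both tight: 2.842 servings and 1.158 servings → $3.16.
Cheapest feasible corner: $3.16.

$3.16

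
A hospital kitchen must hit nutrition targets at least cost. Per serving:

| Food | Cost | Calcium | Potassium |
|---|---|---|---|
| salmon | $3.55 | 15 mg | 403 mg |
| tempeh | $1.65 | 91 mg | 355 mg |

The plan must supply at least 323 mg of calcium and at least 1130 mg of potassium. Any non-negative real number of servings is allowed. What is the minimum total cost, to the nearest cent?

With two linear requirements the optimum uses one or two foods; enumerate the corners.
salmon only: max(323/15, 1130/403) = 21.53 servings → $76.44.
tempeh only: max(323/91, 1130/355) = 3.549 servings → $5.86.
salmon + tempeh: intersection lies outside the first quadrant.
The minimum over all feasible corners is $5.86.

$5.86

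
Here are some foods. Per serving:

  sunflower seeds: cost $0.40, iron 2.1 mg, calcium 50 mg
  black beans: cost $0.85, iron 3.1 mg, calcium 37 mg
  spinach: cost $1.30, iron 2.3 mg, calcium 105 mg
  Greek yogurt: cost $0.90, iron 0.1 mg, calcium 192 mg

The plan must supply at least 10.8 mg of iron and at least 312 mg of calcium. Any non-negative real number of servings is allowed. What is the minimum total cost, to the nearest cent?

$2.31

Minimising a linear cost over {iron ≥ 10.8, calcium ≥ 312, servings ≥ 0} — the optimum is at a vertex, using one or two foods.
sunflower seeds only: max(10.8/2.1, 312/50) = 6.24 servings → $2.50.
black beans only: max(10.8/3.1, 312/37) = 8.432 servings → $7.17.
spinach only: max(10.8/2.3, 312/105) = 4.696 servings → $6.10.
Greek yogurt only: max(10.8/0.1, 312/192) = 108 servings → $97.20.
sunflower seeds + black beans: the both-tight solution has a negative serving — not a feasible corner.
sunflower seeds + spinach with both tight: 3.947 servings and 1.092 servings → $3.00.
sunflower seeds + Greek yogurt with both tight: 5.129 servings and 0.2893 servings → $2.31.
black beans + spinach with both tight: 1.732 servings and 2.361 servings → $4.54.
black beans + Greek yogurt with both tight: 3.453 servings and 0.9596 servings → $3.80.
spinach + Greek yogurt with both targets exact would need a negative amount; discard.
The minimum over all feasible corners is $2.31.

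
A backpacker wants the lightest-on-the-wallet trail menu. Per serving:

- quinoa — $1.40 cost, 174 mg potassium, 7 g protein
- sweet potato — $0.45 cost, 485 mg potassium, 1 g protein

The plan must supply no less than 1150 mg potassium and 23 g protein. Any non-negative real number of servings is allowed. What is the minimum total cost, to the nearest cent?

$4.91

The cheapest plan sits at a corner of the feasible region — with two constraints it uses at most two foods.
quinoa only: max(1150/174, 23/7) = 6.609 servings → $9.25.
sweet potato only: max(1150/485, 23/1) = 23 servings → $10.35.
quinoa + sweet potato with both tight: 3.106 servings and 1.257 servings → $4.91.
So the least-cost plan costs $4.91.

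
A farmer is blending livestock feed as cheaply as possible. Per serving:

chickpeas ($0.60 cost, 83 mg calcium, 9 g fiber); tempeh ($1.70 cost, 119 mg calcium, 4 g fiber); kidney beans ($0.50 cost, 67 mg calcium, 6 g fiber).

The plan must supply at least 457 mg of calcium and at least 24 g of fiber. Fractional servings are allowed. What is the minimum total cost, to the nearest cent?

$3.30

A basic optimal solution has at most two foods positive. Try each food alone and each pair with both targets met exactly.
chickpeas only: max(457/83, 24/9) = 5.506 servings → $3.30.
tempeh only: max(457/119, 24/4) = 6 servings → $10.20.
kidney beans only: max(457/67, 24/6) = 6.821 servings → $3.41.
chickpeas + tempeh with both tight: 1.391 servings and 2.87 servings → $5.71.
chickpeas + kidney beans with both targets exact would need a negative amount; discard.
tempeh + kidney beans with both tight: 2.543 servings and 2.305 servings → $5.47.
So the least-cost plan costs $3.30.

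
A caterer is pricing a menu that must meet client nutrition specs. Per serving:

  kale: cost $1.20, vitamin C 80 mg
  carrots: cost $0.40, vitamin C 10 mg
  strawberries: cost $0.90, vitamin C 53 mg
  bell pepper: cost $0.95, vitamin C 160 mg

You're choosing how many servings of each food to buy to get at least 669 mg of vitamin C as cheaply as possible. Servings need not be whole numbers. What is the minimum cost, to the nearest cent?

$3.97

Cost per mg of vitamin C: bell pepper $0.0059, kale $0.0150, strawberries $0.0170, carrots $0.0400.
With no serving limits, use only bell pepper: 669 mg / 160 mg = 4.181 servings × $0.95 = $3.97.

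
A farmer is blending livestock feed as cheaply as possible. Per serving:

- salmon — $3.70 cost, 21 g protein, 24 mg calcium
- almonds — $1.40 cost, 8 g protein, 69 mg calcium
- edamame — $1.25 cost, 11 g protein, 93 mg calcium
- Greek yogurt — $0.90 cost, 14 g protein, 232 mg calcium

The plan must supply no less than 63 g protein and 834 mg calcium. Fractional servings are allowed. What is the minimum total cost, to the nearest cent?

An LP optimum is at a vertex; with two nutrient constraints at most two foods are used. Check each candidate.
salmon only: max(63/21, 834/24) = 34.75 servings → $128.57.
almonds only: max(63/8, 834/69) = 12.09 servings → $16.92.
edamame only: max(63/11, 834/93) = 8.968 servings → $11.21.
Greek yogurt only: max(63/14, 834/232) = 4.5 servings → $4.05.
salmon + almonds with both targets exact would need a negative amount; discard.
salmon + edamame: the both-tight solution has a negative serving — not a feasible corner.
salmon + Greek yogurt with both tight: 0.6481 servings and 3.528 servings → $5.57.
almonds + edamame: the both-tight solution has a negative serving — not a feasible corner.
almonds + Greek yogurt with both tight: 3.303 servings and 2.612 servings → $6.98.
edamame + Greek yogurt with both tight: 2.352 servings and 2.652 servings → $5.33.
The minimum over all feasible corners is $4.05.

$4.05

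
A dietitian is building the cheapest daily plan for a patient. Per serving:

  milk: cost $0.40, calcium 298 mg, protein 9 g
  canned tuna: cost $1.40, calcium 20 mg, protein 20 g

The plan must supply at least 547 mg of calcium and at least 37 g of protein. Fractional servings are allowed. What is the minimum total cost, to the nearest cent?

$1.64

This is a tiny linear program; its minimum lies at a vertex of the feasible set. List the vertices and price them.
milk only: max(547/298, 37/9) = 4.111 servings → $1.64.
canned tuna only: max(547/20, 37/20) = 27.35 servings → $38.29.
milk + canned tuna with both tight: 1.765 servings and 1.056 servings → $2.18.
The minimum over all feasible corners is $1.64.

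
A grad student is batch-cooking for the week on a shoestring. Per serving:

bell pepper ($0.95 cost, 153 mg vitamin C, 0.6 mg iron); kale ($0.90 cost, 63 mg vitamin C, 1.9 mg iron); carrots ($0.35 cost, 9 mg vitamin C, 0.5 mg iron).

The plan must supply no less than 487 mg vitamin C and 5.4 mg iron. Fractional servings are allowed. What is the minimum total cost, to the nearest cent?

With two linear requirements the optimum uses one or two foods; enumerate the corners.
bell pepper only: max(487/153, 5.4/0.6) = 9 servings → $8.55.
kale only: max(487/63, 5.4/1.9) = 7.73 servings → $6.96.
carrots only: max(487/9, 5.4/0.5) = 54.11 servings → $18.94.
bell pepper + kale with both tight: 2.314 servings and 2.112 servings → $4.10.
bell pepper + carrots with both tight: 2.741 servings and 7.511 servings → $5.23.
kale + carrots: intersection lies outside the first quadrant.
Cheapest feasible corner: $4.10.

$4.10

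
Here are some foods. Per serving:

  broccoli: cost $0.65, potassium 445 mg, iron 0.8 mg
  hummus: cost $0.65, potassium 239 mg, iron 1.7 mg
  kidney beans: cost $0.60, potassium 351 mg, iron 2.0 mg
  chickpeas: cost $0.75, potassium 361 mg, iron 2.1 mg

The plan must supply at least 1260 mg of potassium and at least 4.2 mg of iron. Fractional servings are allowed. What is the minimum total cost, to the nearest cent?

$1.96

A basic optimal solution has at most two foods positive. Try each food alone and each pair with both targets met exactly.
broccoli only: max(1260/445, 4.2/0.8) = 5.25 servings → $3.41.
hummus only: max(1260/239, 4.2/1.7) = 5.272 servings → $3.43.
kidney beans only: max(1260/351, 4.2/2.0) = 3.59 servings → $2.15.
chickpeas only: max(1260/361, 4.2/2.1) = 3.49 servings → $2.62.
broccoli + hummus with both tight: 2.013 servings and 1.523 servings → $2.30.
broccoli + kidney beans with both tight: 1.717 servings and 1.413 servings → $1.96.
broccoli + chickpeas with both tight: 1.75 servings and 1.333 servings → $2.14.
hummus + kidney beans with both targets exact would need a negative amount; discard.
hummus + chickpeas: intersection lies outside the first quadrant.
kidney beans + chickpeas: the both-tight solution has a negative serving — not a feasible corner.
Cheapest feasible corner: $1.96.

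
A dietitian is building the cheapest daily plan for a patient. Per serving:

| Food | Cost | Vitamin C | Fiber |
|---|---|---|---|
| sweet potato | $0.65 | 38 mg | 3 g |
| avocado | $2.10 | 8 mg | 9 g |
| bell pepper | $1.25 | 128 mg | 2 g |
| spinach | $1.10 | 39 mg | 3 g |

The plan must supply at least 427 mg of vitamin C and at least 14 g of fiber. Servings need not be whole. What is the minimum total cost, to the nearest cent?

$5.02

An LP optimum is at a vertex; with two nutrient constraints at most two foods are used. Check each candidate.
sweet potato only: max(427/38, 14/3) = 11.24 servings → $7.30.
avocado only: max(427/8, 14/9) = 53.38 servings → $112.09.
bell pepper only: max(427/128, 14/2) = 7 servings → $8.75.
spinach only: max(427/39, 14/3) = 10.95 servings → $12.04.
sweet potato + avocado with both targets exact would need a negative amount; discard.
sweet potato + bell pepper with both tight: 3.045 servings and 2.432 servings → $5.02.
sweet potato + spinach: the both-tight solution has a negative serving — not a feasible corner.
avocado + bell pepper with both tight: 0.8257 servings and 3.284 servings → $5.84.
avocado + spinach: intersection lies outside the first quadrant.
bell pepper + spinach with both tight: 2.402 servings and 3.065 servings → $6.37.
So the least-cost plan costs $5.02.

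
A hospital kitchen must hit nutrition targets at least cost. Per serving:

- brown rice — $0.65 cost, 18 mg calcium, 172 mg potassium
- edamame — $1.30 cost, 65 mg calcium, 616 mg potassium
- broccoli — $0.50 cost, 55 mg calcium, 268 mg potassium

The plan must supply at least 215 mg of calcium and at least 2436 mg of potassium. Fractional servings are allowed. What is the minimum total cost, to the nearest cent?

$4.54

Compare the cost at each extreme point of the feasible region.
brown rice only: max(215/18, 2436/172) = 14.16 servings → $9.21.
edamame only: max(215/65, 2436/616) = 3.955 servings → $5.14.
broccoli only: max(215/55, 2436/268) = 9.09 servings → $4.54.
brown rice + edamame: the both-tight solution has a negative serving — not a feasible corner.
brown rice + broccoli: intersection lies outside the first quadrant.
edamame + broccoli: the both-tight solution has a negative serving — not a feasible corner.
Cheapest feasible corner: $4.54.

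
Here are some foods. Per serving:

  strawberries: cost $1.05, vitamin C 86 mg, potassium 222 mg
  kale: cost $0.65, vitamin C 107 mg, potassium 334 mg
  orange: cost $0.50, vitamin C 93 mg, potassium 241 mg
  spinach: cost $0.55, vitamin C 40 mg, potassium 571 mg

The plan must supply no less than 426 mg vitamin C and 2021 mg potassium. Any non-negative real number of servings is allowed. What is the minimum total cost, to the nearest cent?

Check every corner: each single food scaled to meet both minima, and each pair solved so both constraints bind.
strawberries only: max(426/86, 2021/222) = 9.104 servings → $9.56.
kale only: max(426/107, 2021/334) = 6.051 servings → $3.93.
orange only: max(426/93, 2021/241) = 8.386 servings → $4.19.
spinach only: max(426/40, 2021/571) = 10.65 servings → $5.86.
strawberries + kale: intersection lies outside the first quadrant.
strawberries + orange: the both-tight solution has a negative serving — not a feasible corner.
strawberries + spinach with both tight: 4.037 servings and 1.97 servings → $5.32.
kale + orange: intersection lies outside the first quadrant.
kale + spinach with both tight: 3.402 servings and 1.549 servings → $3.06.
orange + spinach with both tight: 3.737 servings and 1.962 servings → $2.95.
The minimum over all feasible corners is $2.95.

$2.95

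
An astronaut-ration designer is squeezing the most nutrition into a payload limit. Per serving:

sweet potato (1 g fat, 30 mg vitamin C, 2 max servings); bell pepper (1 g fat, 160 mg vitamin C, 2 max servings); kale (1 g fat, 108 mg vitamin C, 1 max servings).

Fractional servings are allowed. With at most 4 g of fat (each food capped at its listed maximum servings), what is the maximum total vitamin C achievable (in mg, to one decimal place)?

Vitamin C per g fat: bell pepper 160, kale 108, sweet potato 30.
Take 2 servings of bell pepper: uses 2 g fat, +320.0 mg vitamin C (running total 320.0 mg).
Take 1 serving of kale: uses 1 g fat, +108.0 mg vitamin C (running total 428.0 mg).
Take 1 serving of sweet potato: uses 1 g fat, +30.0 mg vitamin C (running total 458.0 mg).
Filling greedily by vitamin C-per-g fat is optimal for one linear limit, giving 458.0 mg.

458.0 mg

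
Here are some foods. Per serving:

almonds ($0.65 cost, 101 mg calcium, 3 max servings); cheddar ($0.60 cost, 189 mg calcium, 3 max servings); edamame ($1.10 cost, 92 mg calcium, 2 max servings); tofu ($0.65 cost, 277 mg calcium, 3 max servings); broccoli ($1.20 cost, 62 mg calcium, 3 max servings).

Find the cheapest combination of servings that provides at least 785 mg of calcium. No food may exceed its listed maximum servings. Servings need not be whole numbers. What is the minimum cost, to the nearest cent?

Cost per mg of calcium: tofu $0.0023, cheddar $0.0032, almonds $0.0064, edamame $0.0120, broccoli $0.0194.
Take 2.834 servings of tofu: +785.0 mg calcium for $1.84 (total $1.84, still need 0.0 mg).
Filling from the cheapest source first is optimal under one linear minimum: $1.84.

$1.84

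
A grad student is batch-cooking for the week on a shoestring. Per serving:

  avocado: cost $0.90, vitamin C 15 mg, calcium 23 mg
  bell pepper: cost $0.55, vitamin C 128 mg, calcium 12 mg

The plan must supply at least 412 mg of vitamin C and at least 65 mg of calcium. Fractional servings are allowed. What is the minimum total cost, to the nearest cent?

For a min-cost LP with two ≥-constraints, a basic feasible solution has at most two positive variables.
avocado only: max(412/15, 65/23) = 27.47 servings → $24.72.
bell pepper only: max(412/128, 65/12) = 5.417 servings → $2.98.
avocado + bell pepper with both tight: 1.221 servings and 3.076 servings → $2.79.
Cheapest feasible corner: $2.79.

$2.79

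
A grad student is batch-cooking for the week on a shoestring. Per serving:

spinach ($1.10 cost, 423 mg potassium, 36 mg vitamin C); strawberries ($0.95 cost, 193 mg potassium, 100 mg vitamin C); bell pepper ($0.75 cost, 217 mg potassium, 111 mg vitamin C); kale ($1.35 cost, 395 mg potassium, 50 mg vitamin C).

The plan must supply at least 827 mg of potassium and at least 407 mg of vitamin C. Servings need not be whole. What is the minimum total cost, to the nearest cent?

$2.83

Compare the cost at each extreme point of the feasible region.
spinach only: max(827/423, 407/36) = 11.31 servings → $12.44.
strawberries only: max(827/193, 407/100) = 4.285 servings → $4.07.
bell pepper only: max(827/217, 407/111) = 3.811 servings → $2.86.
kale only: max(827/395, 407/50) = 8.14 servings → $10.99.
spinach + strawberries with both tight: 0.1174 servings and 4.028 servings → $3.96.
spinach + bell pepper with both tight: 0.08886 servings and 3.638 servings → $2.83.
spinach + kale with both targets exact would need a negative amount; discard.
strawberries + bell pepper: intersection lies outside the first quadrant.
strawberries + kale with both tight: 4.001 servings and 0.139 servings → $3.99.
bell pepper + kale with both tight: 3.619 servings and 0.1054 servings → $2.86.
Cheapest feasible corner: $2.83.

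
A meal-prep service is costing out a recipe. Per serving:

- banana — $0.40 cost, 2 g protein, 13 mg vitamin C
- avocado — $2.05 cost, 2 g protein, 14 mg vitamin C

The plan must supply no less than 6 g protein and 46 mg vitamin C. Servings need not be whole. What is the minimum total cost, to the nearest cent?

The cheapest plan sits at a corner of the feasible region — with two constraints it uses at most two foods.
banana only: max(6/2, 46/13) = 3.538 servings → $1.42.
avocado only: max(6/2, 46/14) = 3.286 servings → $6.74.
banana + avocado: intersection lies outside the first quadrant.
Cheapest feasible corner: $1.42.

$1.42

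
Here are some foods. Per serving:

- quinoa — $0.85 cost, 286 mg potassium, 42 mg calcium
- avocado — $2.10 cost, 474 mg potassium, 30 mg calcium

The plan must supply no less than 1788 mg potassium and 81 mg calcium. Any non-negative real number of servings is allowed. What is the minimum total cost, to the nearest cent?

This is a tiny linear program; its minimum lies at a vertex of the feasible set. List the vertices and price them.
quinoa only: max(1788/286, 81/42) = 6.252 servings → $5.31.
avocado only: max(1788/474, 81/30) = 3.772 servings → $7.92.
quinoa + avocado: the both-tight solution has a negative serving — not a feasible corner.
Cheapest feasible corner: $5.31.

$5.31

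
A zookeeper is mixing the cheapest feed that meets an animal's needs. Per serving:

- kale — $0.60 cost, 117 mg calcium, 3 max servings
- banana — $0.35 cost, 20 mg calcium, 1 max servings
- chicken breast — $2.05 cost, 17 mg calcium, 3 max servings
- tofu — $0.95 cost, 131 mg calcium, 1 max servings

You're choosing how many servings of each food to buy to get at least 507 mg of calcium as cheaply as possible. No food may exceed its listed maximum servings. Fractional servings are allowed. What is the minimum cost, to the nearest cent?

$3.70

Cost per mg of calcium: kale $0.0051, tofu $0.0073, banana $0.0175, chicken breast $0.1206.
Take 3 servings of kale: +351.0 mg calcium for $1.80 (total $1.80, still need 156.0 mg).
Take 1 serving of tofu: +131.0 mg calcium for $0.95 (total $2.75, still need 25.0 mg).
Take 1 serving of banana: +20.0 mg calcium for $0.35 (total $3.10, still need 5.0 mg).
Take 0.2941 servings of chicken breast: +5.0 mg calcium for $0.60 (total $3.70, still need 0.0 mg).
Greedy by cheapest-per-mg is optimal for a single linear constraint, so the minimum cost is $3.70.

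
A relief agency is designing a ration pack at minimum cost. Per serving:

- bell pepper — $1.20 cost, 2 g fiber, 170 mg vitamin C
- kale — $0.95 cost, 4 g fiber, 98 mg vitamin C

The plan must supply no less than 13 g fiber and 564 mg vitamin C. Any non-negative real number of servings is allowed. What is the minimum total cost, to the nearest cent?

Two binding constraints pin down two serving amounts, so the optimal mix uses at most two foods. The candidates are each food alone (scaled to the tighter of fiber/vitamin C) and each pair with both constraints tight.
bell pepper only: max(13/2, 564/170) = 6.5 servings → $7.80.
kale only: max(13/4, 564/98) = 5.755 servings → $5.47.
bell pepper + kale with both tight: 2.029 servings and 2.236 servings → $4.56.
So the least-cost plan costs $4.56.

$4.56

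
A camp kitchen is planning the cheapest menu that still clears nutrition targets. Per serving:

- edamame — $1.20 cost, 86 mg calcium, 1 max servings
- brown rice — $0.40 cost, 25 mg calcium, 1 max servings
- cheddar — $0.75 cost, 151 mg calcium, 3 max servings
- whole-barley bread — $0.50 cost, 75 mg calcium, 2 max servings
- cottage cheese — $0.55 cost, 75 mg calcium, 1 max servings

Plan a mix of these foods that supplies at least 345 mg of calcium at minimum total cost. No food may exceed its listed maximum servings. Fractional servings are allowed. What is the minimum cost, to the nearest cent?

$1.71

Cost per mg of calcium: cheddar $0.0050, whole-barley bread $0.0067, cottage cheese $0.0073, edamame $0.0140, brown rice $0.0160.
Take 2.285 servings of cheddar: +345.0 mg calcium for $1.71 (total $1.71, still need 0.0 mg).
Filling from the cheapest source first is optimal under one linear minimum: $1.71.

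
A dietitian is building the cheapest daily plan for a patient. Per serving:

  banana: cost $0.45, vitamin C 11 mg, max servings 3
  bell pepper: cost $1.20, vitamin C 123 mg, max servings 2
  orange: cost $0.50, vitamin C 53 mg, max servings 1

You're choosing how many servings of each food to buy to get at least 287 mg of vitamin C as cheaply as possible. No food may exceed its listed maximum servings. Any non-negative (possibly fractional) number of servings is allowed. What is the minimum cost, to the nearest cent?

Cost per mg of vitamin C: orange $0.0094, bell pepper $0.0098, banana $0.0409.
Take 1 serving of orange: +53.0 mg vitamin C for $0.50 (total $0.50, still need 234.0 mg).
Take 1.902 servings of bell pepper: +234.0 mg vitamin C for $2.28 (total $2.78, still need 0.0 mg).
Filling from the cheapest source first is optimal under one linear minimum: $2.78.

$2.78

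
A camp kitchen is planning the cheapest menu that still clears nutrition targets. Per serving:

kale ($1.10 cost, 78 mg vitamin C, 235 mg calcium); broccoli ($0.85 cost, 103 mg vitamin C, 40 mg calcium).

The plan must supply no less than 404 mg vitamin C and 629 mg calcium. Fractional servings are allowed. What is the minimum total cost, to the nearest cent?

kale only: max(404/78, 629/235) = 5.179 servings → $5.70.
broccoli only: max(404/103, 629/40) = 15.72 servings → $13.37.
kale + broccoli with both tight: 2.306 servings and 2.176 servings → $4.39.
So the least-cost plan costs $4.39.

$4.39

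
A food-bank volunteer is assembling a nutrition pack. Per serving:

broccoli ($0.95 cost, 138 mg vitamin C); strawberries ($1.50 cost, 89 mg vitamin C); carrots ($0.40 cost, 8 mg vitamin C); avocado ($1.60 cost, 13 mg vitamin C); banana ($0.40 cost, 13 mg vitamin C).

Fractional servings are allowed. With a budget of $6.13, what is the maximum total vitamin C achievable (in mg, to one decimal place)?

Vitamin C per dollar: broccoli 145.3, strawberries 59.33, banana 32.5, carrots 20, avocado 8.125.
With no serving limits, spend the whole cost allowance on broccoli: $6.13 / $0.95 × 138 mg = 890.5 mg.

890.5 mg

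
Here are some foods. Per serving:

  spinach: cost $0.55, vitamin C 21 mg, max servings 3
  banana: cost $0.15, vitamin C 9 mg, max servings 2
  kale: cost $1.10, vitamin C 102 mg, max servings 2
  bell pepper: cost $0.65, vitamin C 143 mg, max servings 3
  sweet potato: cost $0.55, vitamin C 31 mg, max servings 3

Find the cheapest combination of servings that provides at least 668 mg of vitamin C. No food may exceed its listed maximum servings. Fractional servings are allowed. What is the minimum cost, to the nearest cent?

$4.75

Cost per mg of vitamin C: bell pepper $0.0045, kale $0.0108, banana $0.0167, sweet potato $0.0177, spinach $0.0262.
Take 3 servings of bell pepper: +429.0 mg vitamin C for $1.95 (total $1.95, still need 239.0 mg).
Take 2 servings of kale: +204.0 mg vitamin C for $2.20 (total $4.15, still need 35.0 mg).
Take 2 servings of banana: +18.0 mg vitamin C for $0.30 (total $4.45, still need 17.0 mg).
Take 0.5484 servings of sweet potato: +17.0 mg vitamin C for $0.30 (total $4.75, still need 0.0 mg).
Greedy by cheapest-per-mg is optimal for a single linear constraint, so the minimum cost is $4.75.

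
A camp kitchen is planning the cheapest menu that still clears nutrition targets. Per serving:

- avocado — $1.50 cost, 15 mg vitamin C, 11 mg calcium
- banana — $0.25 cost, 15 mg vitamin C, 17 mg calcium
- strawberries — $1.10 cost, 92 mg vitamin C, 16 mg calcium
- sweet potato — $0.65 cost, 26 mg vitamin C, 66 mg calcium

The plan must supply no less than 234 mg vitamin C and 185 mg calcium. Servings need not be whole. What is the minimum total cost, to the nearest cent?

$3.51

Minimising a linear cost over {vitamin C ≥ 234, calcium ≥ 185, servings ≥ 0} — the optimum is at a vertex, using one or two foods.
avocado only: max(234/15, 185/11) = 16.82 servings → $25.23.
banana only: max(234/15, 185/17) = 15.6 servings → $3.90.
strawberries only: max(234/92, 185/16) = 11.56 servings → $12.72.
sweet potato only: max(234/26, 185/66) = 9 servings → $5.85.
avocado + banana with both tight: 13.37 servings and 2.233 servings → $20.61.
avocado + strawberries: intersection lies outside the first quadrant.
avocado + sweet potato with both tight: 15.11 servings and 0.2855 servings → $22.84.
banana + strawberries with both tight: 10.03 servings and 0.9086 servings → $3.51.
banana + sweet potato: the both-tight solution has a negative serving — not a feasible corner.
strawberries + sweet potato with both tight: 1.88 servings and 2.347 servings → $3.59.
So the least-cost plan costs $3.51.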